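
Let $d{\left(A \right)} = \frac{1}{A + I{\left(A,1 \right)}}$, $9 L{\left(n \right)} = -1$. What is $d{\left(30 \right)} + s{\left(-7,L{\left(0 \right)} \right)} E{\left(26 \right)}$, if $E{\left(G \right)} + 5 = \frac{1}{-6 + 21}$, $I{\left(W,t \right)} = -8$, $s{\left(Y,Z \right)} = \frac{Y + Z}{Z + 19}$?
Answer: $\frac{53371}{28050} \approx 1.9027$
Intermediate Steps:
$L{\left(n \right)} = - \frac{1}{9}$ ($L{\left(n \right)} = \frac{1}{9} \left(-1\right) = - \frac{1}{9}$)
$s{\left(Y,Z \right)} = \frac{Y + Z}{19 + Z}$
$d{\left(A \right)} = \frac{1}{-8 + A}$ ($d{\left(A \right)} = \frac{1}{A - 8} = \frac{1}{-8 + A}$)
$E{\left(G \right)} = - \frac{74}{15}$ ($E{\left(G \right)} = -5 + \frac{1}{-6 + 21} = -5 + \frac{1}{15} = - \frac{74}{15}$)
$d{\left(30 \right)} + s{\left(-7,L{\left(0 \right)} \right)} E{\left(26 \right)} = \frac{1}{-8 + 30} + \frac{-7 - \frac{1}{9}}{19 - \frac{1}{9}} \left(- \frac{74}{15}\right) = \frac{1}{22} + \frac{1}{\frac{170}{9}} \left(- \frac{64}{9}\right) \left(- \frac{74}{15}\right) = \frac{1}{22} + \frac{9}{170} \left(- \frac{64}{9}\right) \left(- \frac{74}{15}\right) = \frac{1}{22} - - \frac{2368}{1275} = \frac{1}{22} + \frac{2368}{1275} = \frac{53371}{28050}$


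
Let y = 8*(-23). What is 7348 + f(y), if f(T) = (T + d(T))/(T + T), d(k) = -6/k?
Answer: 248790813/33856 ≈ 7348.5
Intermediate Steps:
y = -184
f(T) = (T - 6/T)/(2*T) (f(T) = (T - 6/T)/(T + T) = (T - 6/T)/((2*T)) = (T - 6/T)*(1/(2*T)) = (T - 6/T)/(2*T))
7348 + f(y) = 7348 + (½ - 3/(-184)²) = 7348 + (½ - 3*1/33856) = 7348 + (½ - 3/33856) = 7348 + 16925/33856 = 248790813/33856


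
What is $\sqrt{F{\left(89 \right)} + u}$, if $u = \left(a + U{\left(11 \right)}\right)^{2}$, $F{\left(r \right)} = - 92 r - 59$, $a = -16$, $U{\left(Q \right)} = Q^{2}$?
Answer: $\sqrt{2778} \approx 52.707$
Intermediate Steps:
$F{\left(r \right)} = -59 - 92 r$
$u = 11025$ ($u = \left(-16 + 11^{2}\right)^{2} = \left(-16 + 121\right)^{2} = 105^{2} = 11025$)
$\sqrt{F{\left(89 \right)} + u} = \sqrt{\left(-59 - 8188\right) + 11025} = \sqrt{-8247 + 11025} = \sqrt{2778}$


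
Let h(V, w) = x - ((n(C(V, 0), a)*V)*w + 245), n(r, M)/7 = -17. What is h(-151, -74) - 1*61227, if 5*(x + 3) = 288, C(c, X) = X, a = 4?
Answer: 6341443/5 ≈ 1.2683e+6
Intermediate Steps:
n(r, M) = -119 (n(r, M) = 7*(-17) = -119)
x = 273/5 (x = -3 + (1/5)*288 = -3 + 288/5 = 273/5 ≈ 54.600)
h(V, w) = -952/5 + 119*V*w (h(V, w) = 273/5 - ((-119*V)*w + 245) = 273/5 - (-119*V*w + 245) = 273/5 - (245 - 119*V*w) = 273/5 + (-245 + 119*V*w) = -952/5 + 119*V*w)
h(-151, -74) - 1*61227 = (-952/5 + 119*(-151)*(-74)) - 1*61227 = (-952/5 + 1329706) - 61227 = 6647578/5 - 61227 = 6341443/5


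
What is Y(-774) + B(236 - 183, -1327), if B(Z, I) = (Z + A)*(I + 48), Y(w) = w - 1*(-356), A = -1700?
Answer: 2106095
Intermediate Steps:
Y(w) = 356 + w (Y(w) = w + 356 = 356 + w)
B(Z, I) = (-1700 + Z)*(48 + I) (B(Z, I) = (Z - 1700)*(I + 48) = (-1700 + Z)*(48 + I))
Y(-774) + B(236 - 183, -1327) = (356 - 774) + (-81600 - 1700*(-1327) + 48*(236 - 183) - 1327*(236 - 183)) = -418 + (-81600 + 2255900 + 48*53 - 1327*53) = -418 + (-81600 + 2255900 + 2544 - 70331) = -418 + 2106513 = 2106095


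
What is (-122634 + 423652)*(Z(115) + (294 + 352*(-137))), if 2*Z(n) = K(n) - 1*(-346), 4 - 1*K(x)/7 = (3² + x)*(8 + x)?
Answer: -30440445250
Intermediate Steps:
K(x) = 28 - 7*(8 + x)*(9 + x) (K(x) = 28 - 7*(3² + x)*(8 + x) = 28 - 7*(9 + x)*(8 + x) = 28 - 7*(8 + x)*(9 + x))
Z(n) = -65 - 119*n/2 - 7*n²/2 (Z(n) = ((-476 - 119*n - 7*n²) - 1*(-346))/2 = ((-476 - 119*n - 7*n²) + 346)/2 = (-130 - 119*n - 7*n²)/2 = -65 - 119*n/2 - 7*n²/2)
(-122634 + 423652)*(Z(115) + (294 + 352*(-137))) = (-122634 + 423652)*((-65 - 119/2*115 - 7/2*115²) + (294 + 352*(-137))) = 301018*((-65 - 13685/2 - 7/2*13225) + (294 - 48224)) = 301018*((-65 - 13685/2 - 92575/2) - 47930) = 301018*(-53195 - 47930) = 301018*(-101125) = -30440445250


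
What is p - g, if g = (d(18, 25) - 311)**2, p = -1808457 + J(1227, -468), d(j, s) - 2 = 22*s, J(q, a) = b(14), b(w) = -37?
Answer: -1866575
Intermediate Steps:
J(q, a) = -37
d(j, s) = 2 + 22*s
p = -1808494 (p = -1808457 - 37 = -1808494)
g = 58081 (g = ((2 + 22*25) - 311)**2 = ((2 + 550) - 311)**2 = (552 - 311)**2 = 241**2 = 58081)
p - g = -1808494 - 1*58081 = -1808494 - 58081 = -1866575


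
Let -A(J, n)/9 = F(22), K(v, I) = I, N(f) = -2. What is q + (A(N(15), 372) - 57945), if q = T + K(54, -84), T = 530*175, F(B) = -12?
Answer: 34829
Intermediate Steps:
T = 92750
A(J, n) = 108 (A(J, n) = -9*(-12) = 108)
q = 92666 (q = 92750 - 84 = 92666)
q + (A(N(15), 372) - 57945) = 92666 + (108 - 57945) = 92666 - 57837 = 34829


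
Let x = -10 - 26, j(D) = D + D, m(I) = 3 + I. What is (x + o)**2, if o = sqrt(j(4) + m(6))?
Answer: (36 - sqrt(17))**2 ≈ 1016.1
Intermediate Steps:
j(D) = 2*D
x = -36
o = sqrt(17) (o = sqrt(2*4 + (3 + 6)) = sqrt(8 + 9) = sqrt(17) ≈ 4.1231)
(x + o)**2 = (-36 + sqrt(17))**2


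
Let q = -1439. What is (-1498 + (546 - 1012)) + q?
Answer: -3403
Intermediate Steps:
(-1498 + (546 - 1012)) + q = (-1498 + (546 - 1012)) - 1439 = (-1498 - 466) - 1439 = -1964 - 1439 = -3403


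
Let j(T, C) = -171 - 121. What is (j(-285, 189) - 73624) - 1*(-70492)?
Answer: -3424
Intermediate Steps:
j(T, C) = -292
(j(-285, 189) - 73624) - 1*(-70492) = (-292 - 73624) - 1*(-70492) = -73916 + 70492 = -3424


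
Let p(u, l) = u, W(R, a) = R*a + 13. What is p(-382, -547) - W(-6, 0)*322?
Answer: -4568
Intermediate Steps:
W(R, a) = 13 + R*a
p(-382, -547) - W(-6, 0)*322 = -382 - (13 - 6*0)*322 = -382 - (13 + 0)*322 = -382 - 13*322 = -382 - 1*4186 = -382 - 4186 = -4568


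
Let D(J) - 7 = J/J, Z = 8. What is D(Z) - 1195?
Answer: -1187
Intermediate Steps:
D(J) = 8 (D(J) = 7 + J/J = 7 + 1 = 8)
D(Z) - 1195 = 8 - 1195 = -1187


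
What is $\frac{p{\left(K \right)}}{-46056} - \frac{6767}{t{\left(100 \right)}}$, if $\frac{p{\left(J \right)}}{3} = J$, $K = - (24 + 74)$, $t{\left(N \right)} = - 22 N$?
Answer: $\frac{13012823}{4221800} \approx 3.0823$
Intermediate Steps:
$K = -98$ ($K = \left(-1\right) 98 = -98$)
$p{\left(J \right)} = 3 J$
$\frac{p{\left(K \right)}}{-46056} - \frac{6767}{t{\left(100 \right)}} = \frac{3 \left(-98\right)}{-46056} - \frac{6767}{\left(-22\right) 100} = \left(-294\right) \left(- \frac{1}{46056}\right) - \frac{6767}{-2200} = \frac{49}{7676} - - \frac{6767}{2200} = \frac{49}{7676} + \frac{6767}{2200} = \frac{13012823}{4221800}$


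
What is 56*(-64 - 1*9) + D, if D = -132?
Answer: -4220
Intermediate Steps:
56*(-64 - 1*9) + D = 56*(-64 - 1*9) - 132 = 56*(-64 - 9) - 132 = 56*(-73) - 132 = -4088 - 132 = -4220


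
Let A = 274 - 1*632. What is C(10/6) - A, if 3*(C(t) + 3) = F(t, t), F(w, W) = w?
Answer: 3200/9 ≈ 355.56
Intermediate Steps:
C(t) = -3 + t/3
A = -358 (A = 274 - 632 = -358)
C(10/6) - A = (-3 + (10/6)/3) - 1*(-358) = (-3 + (10*(⅙))/3) + 358 = (-3 + (⅓)*(5/3)) + 358 = (-3 + 5/9) + 358 = -22/9 + 358 = 3200/9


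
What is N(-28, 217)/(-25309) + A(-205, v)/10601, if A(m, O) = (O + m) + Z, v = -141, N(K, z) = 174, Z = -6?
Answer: -10753342/268300709 ≈ -0.040079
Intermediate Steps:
A(m, O) = -6 + O + m (A(m, O) = (O + m) - 6 = -6 + O + m)
N(-28, 217)/(-25309) + A(-205, v)/10601 = 174/(-25309) + (-6 - 141 - 205)/10601 = 174*(-1/25309) - 352*1/10601 = -174/25309 - 352/10601 = -10753342/268300709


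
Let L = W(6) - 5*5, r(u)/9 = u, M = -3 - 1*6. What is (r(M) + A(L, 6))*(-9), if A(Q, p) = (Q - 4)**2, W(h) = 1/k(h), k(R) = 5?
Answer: -168399/25 ≈ -6736.0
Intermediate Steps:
M = -9 (M = -3 - 6 = -9)
W(h) = 1/5
r(u) = 9*u
L = -124/5 (L = 1/5 - 5*5 = 1/5 - 25 = -124/5 ≈ -24.800)
A(Q, p) = (-4 + Q)**2
(r(M) + A(L, 6))*(-9) = (9*(-9) + (-4 - 124/5)**2)*(-9) = (-81 + (-144/5)**2)*(-9) = (-81 + 20736/25)*(-9) = (18711/25)*(-9) = -168399/25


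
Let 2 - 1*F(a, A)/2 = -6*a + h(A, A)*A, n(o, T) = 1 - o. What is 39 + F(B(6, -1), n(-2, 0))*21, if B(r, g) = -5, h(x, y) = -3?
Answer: -759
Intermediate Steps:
F(a, A) = 4 + 6*A + 12*a (F(a, A) = 4 - 2*(-6*a - 3*A) = 4 + (6*A + 12*a) = 4 + 6*A + 12*a)
39 + F(B(6, -1), n(-2, 0))*21 = 39 + (4 + 6*(1 - 1*(-2)) + 12*(-5))*21 = 39 + (4 + 6*(1 + 2) - 60)*21 = 39 + (4 + 6*3 - 60)*21 = 39 + (4 + 18 - 60)*21 = 39 - 38*21 = 39 - 798 = -759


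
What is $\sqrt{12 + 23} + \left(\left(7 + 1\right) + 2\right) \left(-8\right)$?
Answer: $-80 + \sqrt{35} \approx -74.084$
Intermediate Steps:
$\sqrt{12 + 23} + \left(\left(7 + 1\right) + 2\right) \left(-8\right) = \sqrt{35} + \left(8 + 2\right) \left(-8\right) = \sqrt{35} + 10 \left(-8\right) = \sqrt{35} - 80 = -80 + \sqrt{35}$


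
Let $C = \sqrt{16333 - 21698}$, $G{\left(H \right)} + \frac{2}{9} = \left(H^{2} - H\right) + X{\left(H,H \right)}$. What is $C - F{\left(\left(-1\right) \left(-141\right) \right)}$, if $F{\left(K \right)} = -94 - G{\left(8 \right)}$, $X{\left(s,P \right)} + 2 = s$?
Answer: $\frac{1402}{9} + i \sqrt{5365} \approx 155.78 + 73.246 i$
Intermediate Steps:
$X{\left(s,P \right)} = -2 + s$
$G{\left(H \right)} = - \frac{20}{9} + H^{2}$ ($G{\left(H \right)} = - \frac{2}{9} + \left(\left(H^{2} - H\right) + \left(-2 + H\right)\right) = - \frac{2}{9} + \left(-2 + H^{2}\right) = - \frac{20}{9} + H^{2}$)
$F{\left(K \right)} = - \frac{1402}{9}$ ($F{\left(K \right)} = -94 - \left(- \frac{20}{9} + 8^{2}\right) = -94 - \left(- \frac{20}{9} + 64\right) = -94 - \frac{556}{9} = - \frac{1402}{9}$)
$C = i \sqrt{5365}$ ($C = \sqrt{16333 - 21698} = \sqrt{-5365} = i \sqrt{5365} \approx 73.246 i$)
$C - F{\left(\left(-1\right) \left(-141\right) \right)} = i \sqrt{5365} - - \frac{1402}{9} = i \sqrt{5365} + \frac{1402}{9} = \frac{1402}{9} + i \sqrt{5365}$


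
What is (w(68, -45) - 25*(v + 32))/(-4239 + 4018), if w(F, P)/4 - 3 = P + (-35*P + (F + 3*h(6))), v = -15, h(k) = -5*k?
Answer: -5619/221 ≈ -25.425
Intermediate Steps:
w(F, P) = -348 - 136*P + 4*F (w(F, P) = 12 + 4*(P + (-35*P + (F + 3*(-5*6)))) = 12 + 4*(P + (-35*P + (F + 3*(-30)))) = 12 + 4*(P + (-35*P + (F - 90))) = 12 + 4*(P + (-35*P + (-90 + F))) = 12 + 4*(P + (-90 + F - 35*P)) = 12 + 4*(-90 + F - 34*P) = 12 + (-360 - 136*P + 4*F) = -348 - 136*P + 4*F)
(w(68, -45) - 25*(v + 32))/(-4239 + 4018) = ((-348 - 136*(-45) + 4*68) - 25*(-15 + 32))/(-4239 + 4018) = ((-348 + 6120 + 272) - 25*17)/(-221) = (6044 - 425)*(-1/221) = 5619*(-1/221) = -5619/221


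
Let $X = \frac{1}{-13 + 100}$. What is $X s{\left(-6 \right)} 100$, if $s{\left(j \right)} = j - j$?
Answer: $0$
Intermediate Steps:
$s{\left(j \right)} = 0$
$X = \frac{1}{87} \approx 0.011494$
$X s{\left(-6 \right)} 100 = \frac{1}{87} \cdot 0 \cdot 100 = 0 \cdot 100 = 0$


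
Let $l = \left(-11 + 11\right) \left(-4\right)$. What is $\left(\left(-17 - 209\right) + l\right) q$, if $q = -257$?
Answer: $58082$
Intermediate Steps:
$l = 0$ ($l = 0 \left(-4\right) = 0$)
$\left(\left(-17 - 209\right) + l\right) q = \left(\left(-17 - 209\right) + 0\right) \left(-257\right) = \left(-226 + 0\right) \left(-257\right) = \left(-226\right) \left(-257\right) = 58082$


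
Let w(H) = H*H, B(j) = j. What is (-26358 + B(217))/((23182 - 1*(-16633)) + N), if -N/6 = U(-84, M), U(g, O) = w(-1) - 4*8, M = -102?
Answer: -26141/40001 ≈ -0.65351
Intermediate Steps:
w(H) = H²
U(g, O) = -31 (U(g, O) = (-1)² - 4*8 = 1 - 32 = -31)
N = 186 (N = -6*(-31) = 186)
(-26358 + B(217))/((23182 - 1*(-16633)) + N) = (-26358 + 217)/((23182 - 1*(-16633)) + 186) = -26141/((23182 + 16633) + 186) = -26141/(39815 + 186) = -26141/40001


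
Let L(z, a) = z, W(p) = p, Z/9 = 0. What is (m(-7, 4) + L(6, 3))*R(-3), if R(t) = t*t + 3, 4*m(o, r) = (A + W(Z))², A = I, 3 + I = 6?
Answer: 99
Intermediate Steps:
I = 3 (I = -3 + 6 = 3)
Z = 0 (Z = 9*0 = 0)
A = 3
m(o, r) = 9/4 (m(o, r) = (3 + 0)²/4 = (¼)*3² = (¼)*9 = 9/4)
R(t) = 3 + t² (R(t) = t² + 3 = 3 + t²)
(m(-7, 4) + L(6, 3))*R(-3) = (9/4 + 6)*(3 + (-3)²) = 33*(3 + 9)/4 = (33/4)*12 = 99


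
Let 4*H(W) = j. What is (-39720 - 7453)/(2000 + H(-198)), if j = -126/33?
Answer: -1037806/43979 ≈ -23.598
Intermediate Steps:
j = -42/11 (j = -126*1/33 = -42/11 ≈ -3.8182)
H(W) = -21/22 (H(W) = (¼)*(-42/11) = -21/22)
(-39720 - 7453)/(2000 + H(-198)) = (-39720 - 7453)/(2000 - 21/22) = -47173/43979/22 = -47173*22/43979 = -1037806/43979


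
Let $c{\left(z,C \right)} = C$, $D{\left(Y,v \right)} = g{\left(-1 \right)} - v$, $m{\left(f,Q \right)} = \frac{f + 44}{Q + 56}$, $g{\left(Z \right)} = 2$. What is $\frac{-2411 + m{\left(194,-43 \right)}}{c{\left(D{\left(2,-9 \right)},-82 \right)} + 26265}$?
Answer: $- \frac{31105}{340379} \approx -0.091383$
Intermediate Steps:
$m{\left(f,Q \right)} = \frac{44 + f}{56 + Q}$
$D{\left(Y,v \right)} = 2 - v$
$\frac{-2411 + m{\left(194,-43 \right)}}{c{\left(D{\left(2,-9 \right)},-82 \right)} + 26265} = \frac{-2411 + \frac{44 + 194}{56 - 43}}{-82 + 26265} = \frac{-2411 + \frac{1}{13} \cdot 238}{26183} = \left(-2411 + \frac{1}{13} \cdot 238\right) \frac{1}{26183} = \left(-2411 + \frac{238}{13}\right) \frac{1}{26183} = \left(- \frac{31105}{13}\right) \frac{1}{26183} = - \frac{31105}{340379}$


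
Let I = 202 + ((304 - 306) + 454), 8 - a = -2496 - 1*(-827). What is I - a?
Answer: -1023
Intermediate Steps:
a = 1677 (a = 8 - (-2496 - 1*(-827)) = 8 - (-2496 + 827) = 8 - 1*(-1669) = 8 + 1669 = 1677)
I = 654 (I = 202 + (-2 + 454) = 202 + 452 = 654)
I - a = 654 - 1*1677 = 654 - 1677 = -1023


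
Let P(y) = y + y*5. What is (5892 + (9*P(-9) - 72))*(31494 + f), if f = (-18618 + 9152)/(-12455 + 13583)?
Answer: 15786757987/94 ≈ 1.6794e+8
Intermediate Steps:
P(y) = 6*y (P(y) = y + 5*y = 6*y)
f = -4733/564 (f = -9466/1128 = -9466*1/1128 = -4733/564 ≈ -8.3918)
(5892 + (9*P(-9) - 72))*(31494 + f) = (5892 + (9*(6*(-9)) - 72))*(31494 - 4733/564) = (5892 + (9*(-54) - 72))*(17757883/564) = (5892 + (-486 - 72))*(17757883/564) = (5892 - 558)*(17757883/564) = 5334*(17757883/564) = 15786757987/94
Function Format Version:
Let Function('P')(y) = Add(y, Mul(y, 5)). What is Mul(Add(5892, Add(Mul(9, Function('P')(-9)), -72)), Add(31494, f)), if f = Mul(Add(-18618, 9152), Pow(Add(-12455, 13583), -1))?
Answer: Rational(15786757987, 94) ≈ 1.6794e+8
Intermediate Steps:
Function('P')(y) = Mul(6, y) (Function('P')(y) = Add(y, Mul(5, y)) = Mul(6, y))
f = Rational(-4733, 564) (f = Mul(-9466, Pow(1128, -1)) = Mul(-9466, Rational(1, 1128)) = Rational(-4733, 564) ≈ -8.3918)
Mul(Add(5892, Add(Mul(9, Function('P')(-9)), -72)), Add(31494, f)) = Mul(Add(5892, Add(Mul(9, Mul(6, -9)), -72)), Add(31494, Rational(-4733, 564))) = Mul(Add(5892, Add(Mul(9, -54), -72)), Rational(17757883, 564)) = Mul(Add(5892, Add(-486, -72)), Rational(17757883, 564)) = Mul(Add(5892, -558), Rational(17757883, 564)) = Mul(5334, Rational(17757883, 564)) = Rational(15786757987, 94)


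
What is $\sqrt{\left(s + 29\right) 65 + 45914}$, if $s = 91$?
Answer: $\sqrt{53714} \approx 231.76$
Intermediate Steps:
$\sqrt{\left(s + 29\right) 65 + 45914} = \sqrt{\left(91 + 29\right) 65 + 45914} = \sqrt{120 \cdot 65 + 45914} = \sqrt{7800 + 45914} = \sqrt{53714}$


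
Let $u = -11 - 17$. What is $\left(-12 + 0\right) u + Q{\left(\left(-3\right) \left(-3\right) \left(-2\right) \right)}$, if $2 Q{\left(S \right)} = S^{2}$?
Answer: $498$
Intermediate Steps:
$u = -28$
$Q{\left(S \right)} = \frac{S^{2}}{2}$
$\left(-12 + 0\right) u + Q{\left(\left(-3\right) \left(-3\right) \left(-2\right) \right)} = \left(-12 + 0\right) \left(-28\right) + \frac{\left(\left(-3\right) \left(-3\right) \left(-2\right)\right)^{2}}{2} = \left(-12\right) \left(-28\right) + \frac{\left(9 \left(-2\right)\right)^{2}}{2} = 336 + \frac{\left(-18\right)^{2}}{2} = 336 + \frac{1}{2} \cdot 324 = 336 + 162 = 498$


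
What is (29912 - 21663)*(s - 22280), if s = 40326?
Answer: 148861454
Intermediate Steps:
(29912 - 21663)*(s - 22280) = (29912 - 21663)*(40326 - 22280) = 8249*18046 = 148861454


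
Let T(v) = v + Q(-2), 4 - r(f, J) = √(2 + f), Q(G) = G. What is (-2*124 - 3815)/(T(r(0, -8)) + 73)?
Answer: -304725/5623 - 4063*√2/5623 ≈ -55.214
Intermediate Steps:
r(f, J) = 4 - √(2 + f)
T(v) = -2 + v (T(v) = v - 2 = -2 + v)
(-2*124 - 3815)/(T(r(0, -8)) + 73) = (-2*124 - 3815)/((-2 + (4 - √(2 + 0))) + 73) = (-248 - 3815)/((-2 + (4 - √2)) + 73) = -4063/((2 - √2) + 73) = -4063/(75 - √2)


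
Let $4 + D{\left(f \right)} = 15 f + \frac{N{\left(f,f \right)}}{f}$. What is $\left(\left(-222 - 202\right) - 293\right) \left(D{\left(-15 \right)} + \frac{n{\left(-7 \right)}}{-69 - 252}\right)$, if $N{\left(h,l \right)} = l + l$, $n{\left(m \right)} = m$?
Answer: $\frac{17413540}{107} \approx 1.6274 \cdot 10^{5}$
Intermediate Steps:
$N{\left(h,l \right)} = 2 l$
$D{\left(f \right)} = -2 + 15 f$ ($D{\left(f \right)} = -4 + \left(15 f + \frac{2 f}{f}\right) = -4 + \left(15 f + 2\right) = -4 + \left(2 + 15 f\right) = -2 + 15 f$)
$\left(\left(-222 - 202\right) - 293\right) \left(D{\left(-15 \right)} + \frac{n{\left(-7 \right)}}{-69 - 252}\right) = \left(\left(-222 - 202\right) - 293\right) \left(\left(-2 + 15 \left(-15\right)\right) - \frac{7}{-69 - 252}\right) = \left(\left(-222 - 202\right) - 293\right) \left(\left(-2 - 225\right) - \frac{7}{-69 - 252}\right) = \left(-424 - 293\right) \left(-227 - \frac{7}{-321}\right) = - 717 \left(-227 - - \frac{7}{321}\right) = - 717 \left(-227 + \frac{7}{321}\right) = \left(-717\right) \left(- \frac{72860}{321}\right) = \frac{17413540}{107}$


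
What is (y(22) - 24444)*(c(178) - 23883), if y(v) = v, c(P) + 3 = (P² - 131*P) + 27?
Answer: 378370046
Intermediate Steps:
c(P) = 24 + P² - 131*P (c(P) = -3 + ((P² - 131*P) + 27) = -3 + (27 + P² - 131*P) = 24 + P² - 131*P)
(y(22) - 24444)*(c(178) - 23883) = (22 - 24444)*((24 + 178² - 131*178) - 23883) = -24422*((24 + 31684 - 23318) - 23883) = -24422*(8390 - 23883) = -24422*(-15493) = 378370046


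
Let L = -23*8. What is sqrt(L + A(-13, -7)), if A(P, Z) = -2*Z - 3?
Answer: I*sqrt(173) ≈ 13.153*I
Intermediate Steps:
A(P, Z) = -3 - 2*Z
L = -184
sqrt(L + A(-13, -7)) = sqrt(-184 + (-3 - 2*(-7))) = sqrt(-184 + (-3 + 14)) = sqrt(-184 + 11) = sqrt(-173) = I*sqrt(173)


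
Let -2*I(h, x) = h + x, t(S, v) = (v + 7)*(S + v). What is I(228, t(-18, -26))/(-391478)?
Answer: 266/195739 ≈ 0.0013590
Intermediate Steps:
t(S, v) = (7 + v)*(S + v)
I(h, x) = -h/2 - x/2 (I(h, x) = -(h + x)/2 = -h/2 - x/2)
I(228, t(-18, -26))/(-391478) = (-½*228 - ((-26)² + 7*(-18) + 7*(-26) - 18*(-26))/2)/(-391478) = (-114 - (676 - 126 - 182 + 468)/2)*(-1/391478) = (-114 - ½*836)*(-1/391478) = (-114 - 418)*(-1/391478) = -532*(-1/391478) = 266/195739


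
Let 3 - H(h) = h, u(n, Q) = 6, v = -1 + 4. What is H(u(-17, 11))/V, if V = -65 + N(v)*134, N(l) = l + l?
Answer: -3/739 ≈ -0.0040595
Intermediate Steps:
v = 3
N(l) = 2*l
H(h) = 3 - h
V = 739 (V = -65 + (2*3)*134 = -65 + 6*134 = -65 + 804 = 739)
H(u(-17, 11))/V = (3 - 1*6)/739 = (3 - 6)*(1/739) = -3*1/739 = -3/739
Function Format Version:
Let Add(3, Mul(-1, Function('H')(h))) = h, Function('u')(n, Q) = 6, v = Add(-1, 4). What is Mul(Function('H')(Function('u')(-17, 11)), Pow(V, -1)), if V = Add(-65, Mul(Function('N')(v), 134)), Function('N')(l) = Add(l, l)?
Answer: Rational(-3, 739) ≈ -0.0040595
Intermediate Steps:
v = 3
Function('N')(l) = Mul(2, l)
Function('H')(h) = Add(3, Mul(-1, h))
V = 739 (V = Add(-65, Mul(Mul(2, 3), 134)) = Add(-65, Mul(6, 134)) = Add(-65, 804) = 739)
Mul(Function('H')(Function('u')(-17, 11)), Pow(V, -1)) = Mul(Add(3, Mul(-1, 6)), Pow(739, -1)) = Mul(Add(3, -6), Rational(1, 739)) = Mul(-3, Rational(1, 739)) = Rational(-3, 739)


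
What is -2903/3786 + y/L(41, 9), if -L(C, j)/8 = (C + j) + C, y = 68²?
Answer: -2452481/344526 ≈ -7.1184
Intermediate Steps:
y = 4624
L(C, j) = -16*C - 8*j (L(C, j) = -8*((C + j) + C) = -8*(j + 2*C) = -16*C - 8*j)
-2903/3786 + y/L(41, 9) = -2903/3786 + 4624/(-16*41 - 8*9) = -2903*1/3786 + 4624/(-656 - 72) = -2903/3786 + 4624/(-728) = -2903/3786 + 4624*(-1/728) = -2903/3786 - 578/91 = -2452481/344526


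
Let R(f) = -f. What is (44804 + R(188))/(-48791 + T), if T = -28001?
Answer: -5577/9599 ≈ -0.58100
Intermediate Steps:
(44804 + R(188))/(-48791 + T) = (44804 - 1*188)/(-48791 - 28001) = (44804 - 188)/(-76792) = 44616*(-1/76792) = -5577/9599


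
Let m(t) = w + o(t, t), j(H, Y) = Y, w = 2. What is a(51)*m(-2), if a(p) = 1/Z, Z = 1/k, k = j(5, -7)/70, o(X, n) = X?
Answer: 0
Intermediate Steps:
k = -1/10 (k = -7/70 = -7*1/70 = -1/10 ≈ -0.10000)
m(t) = 2 + t
Z = -10 (Z = 1/(-1/10) = -10)
a(p) = -1/10 (a(p) = 1/(-10) = -1/10)
a(51)*m(-2) = -(2 - 2)/10 = -1/10*0 = 0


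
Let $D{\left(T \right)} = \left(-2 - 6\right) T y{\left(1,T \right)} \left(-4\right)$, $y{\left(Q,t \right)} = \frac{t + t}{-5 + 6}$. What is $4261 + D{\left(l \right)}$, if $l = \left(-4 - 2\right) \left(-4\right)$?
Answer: $41125$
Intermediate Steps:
$l = 24$ ($l = \left(-6\right) \left(-4\right) = 24$)
$y{\left(Q,t \right)} = 2 t$ ($y{\left(Q,t \right)} = \frac{2 t}{1} = 2 t 1 = 2 t$)
$D{\left(T \right)} = 64 T^{2}$ ($D{\left(T \right)} = \left(-2 - 6\right) T 2 T \left(-4\right) = - 8 T 2 T \left(-4\right) = - 16 T^{2} \left(-4\right) = 64 T^{2}$)
$4261 + D{\left(l \right)} = 4261 + 64 \cdot 24^{2} = 4261 + 64 \cdot 576 = 4261 + 36864 = 41125$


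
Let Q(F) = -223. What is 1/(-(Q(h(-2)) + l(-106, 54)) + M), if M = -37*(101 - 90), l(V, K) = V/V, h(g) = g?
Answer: -1/185 ≈ -0.0054054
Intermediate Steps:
l(V, K) = 1
M = -407 (M = -37*11 = -407)
1/(-(Q(h(-2)) + l(-106, 54)) + M) = 1/(-(-223 + 1) - 407) = 1/(-1*(-222) - 407) = 1/(222 - 407) = 1/(-185) = -1/185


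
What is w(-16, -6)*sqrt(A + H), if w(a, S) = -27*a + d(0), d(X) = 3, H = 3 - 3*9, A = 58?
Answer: 435*sqrt(34) ≈ 2536.5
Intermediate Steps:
H = -24 (H = 3 - 27 = -24)
w(a, S) = 3 - 27*a (w(a, S) = -27*a + 3 = 3 - 27*a)
w(-16, -6)*sqrt(A + H) = (3 - 27*(-16))*sqrt(58 - 24) = (3 + 432)*sqrt(34) = 435*sqrt(34)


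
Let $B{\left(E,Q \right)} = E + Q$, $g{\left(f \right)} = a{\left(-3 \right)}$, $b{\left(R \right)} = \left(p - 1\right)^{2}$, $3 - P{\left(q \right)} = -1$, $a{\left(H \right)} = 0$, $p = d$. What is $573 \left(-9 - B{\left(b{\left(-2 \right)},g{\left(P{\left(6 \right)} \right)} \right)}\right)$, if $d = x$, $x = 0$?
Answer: $-5730$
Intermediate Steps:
$d = 0$
$p = 0$
$P{\left(q \right)} = 4$ ($P{\left(q \right)} = 3 - -1 = 3 + 1 = 4$)
$b{\left(R \right)} = 1$ ($b{\left(R \right)} = \left(0 - 1\right)^{2} = \left(-1\right)^{2} = 1$)
$g{\left(f \right)} = 0$
$573 \left(-9 - B{\left(b{\left(-2 \right)},g{\left(P{\left(6 \right)} \right)} \right)}\right) = 573 \left(-9 - \left(1 + 0\right)\right) = 573 \left(-9 - 1\right) = 573 \left(-10\right) = -5730$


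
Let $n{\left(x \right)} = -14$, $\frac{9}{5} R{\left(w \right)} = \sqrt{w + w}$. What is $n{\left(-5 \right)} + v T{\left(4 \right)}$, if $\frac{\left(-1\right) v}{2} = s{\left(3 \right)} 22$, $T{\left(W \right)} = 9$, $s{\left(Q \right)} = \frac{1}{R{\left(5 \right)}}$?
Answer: $-14 - \frac{1782 \sqrt{10}}{25} \approx -239.41$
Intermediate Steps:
$R{\left(w \right)} = \frac{5 \sqrt{2} \sqrt{w}}{9}$ ($R{\left(w \right)} = \frac{5 \sqrt{w + w}}{9} = \frac{5 \sqrt{2 w}}{9} = \frac{5 \sqrt{2} \sqrt{w}}{9}$)
$s{\left(Q \right)} = \frac{9 \sqrt{10}}{50}$ ($s{\left(Q \right)} = \frac{1}{\frac{5}{9} \sqrt{2} \sqrt{5}} = \frac{1}{\frac{5}{9} \sqrt{10}} = \frac{9 \sqrt{10}}{50}$)
$v = - \frac{198 \sqrt{10}}{25}$ ($v = - 2 \frac{9 \sqrt{10}}{50} \cdot 22 = - 2 \frac{99 \sqrt{10}}{25} = - \frac{198 \sqrt{10}}{25} \approx -25.045$)
$n{\left(-5 \right)} + v T{\left(4 \right)} = -14 + - \frac{198 \sqrt{10}}{25} \cdot 9 = -14 - \frac{1782 \sqrt{10}}{25}$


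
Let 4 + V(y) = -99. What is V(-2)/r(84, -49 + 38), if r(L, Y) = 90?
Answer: -103/90 ≈ -1.1444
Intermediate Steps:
V(y) = -103 (V(y) = -4 - 99 = -103)
V(-2)/r(84, -49 + 38) = -103/90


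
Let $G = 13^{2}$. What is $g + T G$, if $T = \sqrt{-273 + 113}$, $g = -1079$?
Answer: $-1079 + 676 i \sqrt{10} \approx -1079.0 + 2137.7 i$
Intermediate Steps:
$G = 169$
$T = 4 i \sqrt{10}$ ($T = \sqrt{-160} = 4 i \sqrt{10} \approx 12.649 i$)
$g + T G = -1079 + 4 i \sqrt{10} \cdot 169 = -1079 + 676 i \sqrt{10}$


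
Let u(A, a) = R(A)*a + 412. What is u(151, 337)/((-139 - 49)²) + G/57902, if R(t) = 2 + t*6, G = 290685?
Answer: 875487708/63952759 ≈ 13.690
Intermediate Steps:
R(t) = 2 + 6*t
u(A, a) = 412 + a*(2 + 6*A) (u(A, a) = (2 + 6*A)*a + 412 = a*(2 + 6*A) + 412 = 412 + a*(2 + 6*A))
u(151, 337)/((-139 - 49)²) + G/57902 = (412 + 2*337*(1 + 3*151))/((-139 - 49)²) + 290685/57902 = (412 + 2*337*(1 + 453))/((-188)²) + 290685*(1/57902) = (412 + 2*337*454)/35344 + 290685/57902 = (412 + 305996)*(1/35344) + 290685/57902 = 306408*(1/35344) + 290685/57902 = 38301/4418 + 290685/57902 = 875487708/63952759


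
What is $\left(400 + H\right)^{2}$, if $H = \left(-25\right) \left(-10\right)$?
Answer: $422500$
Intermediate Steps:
$H = 250$
$\left(400 + H\right)^{2} = \left(400 + 250\right)^{2} = 650^{2} = 422500$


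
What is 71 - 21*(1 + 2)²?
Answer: -118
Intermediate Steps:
71 - 21*(1 + 2)² = 71 - 21*3² = 71 - 21*9 = 71 - 189 = -118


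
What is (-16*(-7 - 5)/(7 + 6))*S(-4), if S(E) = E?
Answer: -768/13 ≈ -59.077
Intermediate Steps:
(-16*(-7 - 5)/(7 + 6))*S(-4) = -16*(-7 - 5)/(7 + 6)*(-4) = -(-192)/13*(-4) = -16*(-12/13)*(-4) = (192/13)*(-4) = -768/13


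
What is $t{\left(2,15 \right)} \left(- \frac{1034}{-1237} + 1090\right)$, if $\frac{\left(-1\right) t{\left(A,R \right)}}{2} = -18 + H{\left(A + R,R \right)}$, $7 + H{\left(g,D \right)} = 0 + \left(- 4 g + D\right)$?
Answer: $\frac{210500784}{1237} \approx 1.7017 \cdot 10^{5}$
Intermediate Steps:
$H{\left(g,D \right)} = -7 + D - 4 g$ ($H{\left(g,D \right)} = -7 + \left(0 + \left(- 4 g + D\right)\right) = -7 + \left(0 + \left(D - 4 g\right)\right) = -7 + \left(D - 4 g\right) = -7 + D - 4 g$)
$t{\left(A,R \right)} = 50 + 6 R + 8 A$ ($t{\left(A,R \right)} = - 2 \left(-18 - \left(7 - R + 4 \left(A + R\right)\right)\right) = - 2 \left(-18 - \left(7 + 3 R + 4 A\right)\right) = - 2 \left(-25 - 4 A - 3 R\right) = 50 + 6 R + 8 A$)
$t{\left(2,15 \right)} \left(- \frac{1034}{-1237} + 1090\right) = \left(50 + 6 \cdot 15 + 8 \cdot 2\right) \left(- \frac{1034}{-1237} + 1090\right) = \left(50 + 90 + 16\right) \left(\left(-1034\right) \left(- \frac{1}{1237}\right) + 1090\right) = 156 \left(\frac{1034}{1237} + 1090\right) = 156 \cdot \frac{1349364}{1237} = \frac{210500784}{1237}$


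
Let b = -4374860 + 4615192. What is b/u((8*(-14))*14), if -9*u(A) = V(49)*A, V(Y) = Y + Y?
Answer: 540747/38416 ≈ 14.076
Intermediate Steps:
V(Y) = 2*Y
u(A) = -98*A/9 (u(A) = -2*49*A/9 = -98*A/9)
b = 240332
b/u((8*(-14))*14) = 240332/((-98*8*(-14)*14/9)) = 240332/((-(-10976)*14/9)) = 240332/((-98/9*(-1568))) = 240332/(153664/9) = 240332*(9/153664) = 540747/38416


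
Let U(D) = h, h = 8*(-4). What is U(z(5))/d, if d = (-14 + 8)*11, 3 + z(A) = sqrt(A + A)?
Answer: 16/33 ≈ 0.48485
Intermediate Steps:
z(A) = -3 + sqrt(2)*sqrt(A) (z(A) = -3 + sqrt(A + A) = -3 + sqrt(2*A) = -3 + sqrt(2)*sqrt(A))
h = -32
U(D) = -32
d = -66 (d = -6*11 = -66)
U(z(5))/d = -32/(-66) = -32*(-1/66) = 16/33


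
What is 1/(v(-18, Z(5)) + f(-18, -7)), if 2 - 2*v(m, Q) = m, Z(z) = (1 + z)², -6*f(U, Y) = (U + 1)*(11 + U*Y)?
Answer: 6/2389 ≈ 0.0025115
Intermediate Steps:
f(U, Y) = -(1 + U)*(11 + U*Y)/6 (f(U, Y) = -(U + 1)*(11 + U*Y)/6 = -(1 + U)*(11 + U*Y)/6)
v(m, Q) = 1 - m/2
1/(v(-18, Z(5)) + f(-18, -7)) = 1/((1 - ½*(-18)) + (-11/6 - 11/6*(-18) - ⅙*(-18)*(-7) - ⅙*(-7)*(-18)²)) = 1/((1 + 9) + (-11/6 + 33 - 21 - ⅙*(-7)*324)) = 1/(10 + (-11/6 + 33 - 21 + 378)) = 1/(10 + 2329/6) = 1/(2389/6) = 6/2389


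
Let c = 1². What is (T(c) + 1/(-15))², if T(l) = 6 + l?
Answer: 10816/225 ≈ 48.071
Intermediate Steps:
c = 1
(T(c) + 1/(-15))² = ((6 + 1) + 1/(-15))² = (7 - 1/15)² = (104/15)² = 10816/225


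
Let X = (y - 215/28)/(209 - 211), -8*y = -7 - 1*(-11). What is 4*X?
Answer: 229/14 ≈ 16.357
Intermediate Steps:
y = -½ (y = -(-7 - 1*(-11))/8 = -(-7 + 11)/8 = -⅛*4 = -½ ≈ -0.50000)
X = 229/56 (X = (-½ - 215/28)/(209 - 211) = (-½ - 215*1/28)/(-2) = (-½ - 215/28)*(-½) = -229/28*(-½) = 229/56 ≈ 4.0893)
4*X = 4*(229/56) = 229/14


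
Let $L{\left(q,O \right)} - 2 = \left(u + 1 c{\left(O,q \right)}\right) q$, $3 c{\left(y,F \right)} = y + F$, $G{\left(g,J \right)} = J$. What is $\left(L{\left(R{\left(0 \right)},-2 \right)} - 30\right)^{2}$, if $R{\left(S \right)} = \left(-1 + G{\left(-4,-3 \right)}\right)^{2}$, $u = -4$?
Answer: $\frac{2704}{9} \approx 300.44$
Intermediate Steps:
$c{\left(y,F \right)} = \frac{F}{3} + \frac{y}{3}$ ($c{\left(y,F \right)} = \frac{y + F}{3} = \frac{F + y}{3} = \frac{F}{3} + \frac{y}{3}$)
$R{\left(S \right)} = 16$ ($R{\left(S \right)} = \left(-1 - 3\right)^{2} = \left(-4\right)^{2} = 16$)
$L{\left(q,O \right)} = 2 + q \left(-4 + \frac{O}{3} + \frac{q}{3}\right)$ ($L{\left(q,O \right)} = 2 + \left(-4 + 1 \left(\frac{q}{3} + \frac{O}{3}\right)\right) q = 2 + \left(-4 + 1 \left(\frac{O}{3} + \frac{q}{3}\right)\right) q = 2 + \left(-4 + \left(\frac{O}{3} + \frac{q}{3}\right)\right) q = 2 + \left(-4 + \frac{O}{3} + \frac{q}{3}\right) q = 2 + q \left(-4 + \frac{O}{3} + \frac{q}{3}\right)$)
$\left(L{\left(R{\left(0 \right)},-2 \right)} - 30\right)^{2} = \left(\left(2 - 64 + \frac{1}{3} \cdot 16 \left(-2 + 16\right)\right) - 30\right)^{2} = \left(\left(2 - 64 + \frac{1}{3} \cdot 16 \cdot 14\right) - 30\right)^{2} = \left(\left(2 - 64 + \frac{224}{3}\right) - 30\right)^{2} = \left(\frac{38}{3} - 30\right)^{2} = \left(- \frac{52}{3}\right)^{2} = \frac{2704}{9}$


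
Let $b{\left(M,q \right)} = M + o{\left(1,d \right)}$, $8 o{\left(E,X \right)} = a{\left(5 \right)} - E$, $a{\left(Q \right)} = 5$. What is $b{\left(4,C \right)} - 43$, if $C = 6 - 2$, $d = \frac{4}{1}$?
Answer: $- \frac{77}{2} \approx -38.5$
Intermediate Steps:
$d = 4$ ($d = 4 \cdot 1 = 4$)
$o{\left(E,X \right)} = \frac{5}{8} - \frac{E}{8}$ ($o{\left(E,X \right)} = \frac{5 - E}{8} = \frac{5}{8} - \frac{E}{8}$)
$C = 4$
$b{\left(M,q \right)} = \frac{1}{2} + M$ ($b{\left(M,q \right)} = M + \left(\frac{5}{8} - \frac{1}{8}\right) = M + \frac{1}{2} = \frac{1}{2} + M$)
$b{\left(4,C \right)} - 43 = \left(\frac{1}{2} + 4\right) - 43 = \frac{9}{2} - 43 = - \frac{77}{2}$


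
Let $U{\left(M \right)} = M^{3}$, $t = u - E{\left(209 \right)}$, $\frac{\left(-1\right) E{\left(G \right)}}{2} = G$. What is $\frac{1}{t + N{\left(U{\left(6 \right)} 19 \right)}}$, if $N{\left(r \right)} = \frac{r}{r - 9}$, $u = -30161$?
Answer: $- \frac{455}{13532609} \approx -3.3622 \cdot 10^{-5}$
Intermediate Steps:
$E{\left(G \right)} = - 2 G$
$t = -29743$ ($t = -30161 - \left(-2\right) 209 = -30161 - -418 = -30161 + 418 = -29743$)
$N{\left(r \right)} = \frac{r}{-9 + r}$
$\frac{1}{t + N{\left(U{\left(6 \right)} 19 \right)}} = \frac{1}{-29743 + \frac{6^{3} \cdot 19}{-9 + 6^{3} \cdot 19}} = \frac{1}{-29743 + \frac{216 \cdot 19}{-9 + 216 \cdot 19}} = \frac{1}{-29743 + \frac{4104}{-9 + 4104}} = \frac{1}{-29743 + \frac{4104}{4095}} = \frac{1}{-29743 + 4104 \cdot \frac{1}{4095}} = \frac{1}{-29743 + \frac{456}{455}} = \frac{1}{- \frac{13532609}{455}} = - \frac{455}{13532609}$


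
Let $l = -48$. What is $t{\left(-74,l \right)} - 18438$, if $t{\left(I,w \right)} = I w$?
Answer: $-14886$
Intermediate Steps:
$t{\left(-74,l \right)} - 18438 = \left(-74\right) \left(-48\right) - 18438 = 3552 - 18438 = -14886$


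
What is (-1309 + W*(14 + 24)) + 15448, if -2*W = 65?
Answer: 12904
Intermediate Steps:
W = -65/2 (W = -1/2*65 = -65/2 ≈ -32.500)
(-1309 + W*(14 + 24)) + 15448 = (-1309 - 65*(14 + 24)/2) + 15448 = (-1309 - 65/2*38) + 15448 = (-1309 - 1235) + 15448 = -2544 + 15448 = 12904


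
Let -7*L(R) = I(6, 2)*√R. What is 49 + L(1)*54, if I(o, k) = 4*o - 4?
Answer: -737/7 ≈ -105.29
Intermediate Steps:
I(o, k) = -4 + 4*o
L(R) = -20*√R/7 (L(R) = -(-4 + 4*6)*√R/7 = -(-4 + 24)*√R/7 = -20*√R/7)
49 + L(1)*54 = 49 - 20*√1/7*54 = 49 - 20/7*1*54 = 49 - 20/7*54 = 49 - 1080/7 = -737/7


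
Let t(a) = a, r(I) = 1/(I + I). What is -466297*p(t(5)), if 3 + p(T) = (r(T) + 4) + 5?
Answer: -28444117/10 ≈ -2.8444e+6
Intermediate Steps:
r(I) = 1/(2*I)
p(T) = 6 + 1/(2*T) (p(T) = -3 + ((1/(2*T) + 4) + 5) = -3 + ((4 + 1/(2*T)) + 5) = -3 + (9 + 1/(2*T)) = 6 + 1/(2*T))
-466297*p(t(5)) = -466297*(6 + (½)/5) = -466297*(6 + (½)*(⅕)) = -466297*(6 + ⅒) = -466297*61/10 = -28444117/10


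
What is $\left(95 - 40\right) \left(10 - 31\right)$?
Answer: $-1155$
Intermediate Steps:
$\left(95 - 40\right) \left(10 - 31\right) = \left(95 - 40\right) \left(-21\right) = 55 \left(-21\right) = -1155$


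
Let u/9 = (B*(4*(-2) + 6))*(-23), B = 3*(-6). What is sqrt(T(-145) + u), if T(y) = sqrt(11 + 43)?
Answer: sqrt(-7452 + 3*sqrt(6)) ≈ 86.282*I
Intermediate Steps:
B = -18
T(y) = 3*sqrt(6) (T(y) = sqrt(54) = 3*sqrt(6))
u = -7452 (u = 9*(-18*(4*(-2) + 6)*(-23)) = 9*(-18*(-8 + 6)*(-23)) = 9*(-18*(-2)*(-23)) = 9*(36*(-23)) = 9*(-828) = -7452)
sqrt(T(-145) + u) = sqrt(3*sqrt(6) - 7452) = sqrt(-7452 + 3*sqrt(6))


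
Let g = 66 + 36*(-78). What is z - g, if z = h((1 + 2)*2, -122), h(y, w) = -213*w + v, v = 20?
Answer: 28748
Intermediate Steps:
h(y, w) = 20 - 213*w (h(y, w) = -213*w + 20 = 20 - 213*w)
g = -2742 (g = 66 - 2808 = -2742)
z = 26006 (z = 20 - 213*(-122) = 20 + 25986 = 26006)
z - g = 26006 - 1*(-2742) = 26006 + 2742 = 28748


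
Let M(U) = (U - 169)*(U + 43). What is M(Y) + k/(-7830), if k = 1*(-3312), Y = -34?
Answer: -794561/435 ≈ -1826.6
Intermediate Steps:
k = -3312
M(U) = (-169 + U)*(43 + U)
M(Y) + k/(-7830) = (-7267 + (-34)² - 126*(-34)) - 3312/(-7830) = (-7267 + 1156 + 4284) - 3312*(-1/7830) = -1827 + 184/435 = -794561/435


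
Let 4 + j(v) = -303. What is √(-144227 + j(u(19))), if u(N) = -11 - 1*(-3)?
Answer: I*√144534 ≈ 380.18*I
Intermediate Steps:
u(N) = -8 (u(N) = -11 + 3 = -8)
j(v) = -307 (j(v) = -4 - 303 = -307)
√(-144227 + j(u(19))) = √(-144227 - 307) = √(-144534) = I*√144534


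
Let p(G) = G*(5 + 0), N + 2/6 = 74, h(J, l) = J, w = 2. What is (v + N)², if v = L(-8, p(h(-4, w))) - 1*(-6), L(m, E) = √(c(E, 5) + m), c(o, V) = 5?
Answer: 57094/9 + 478*I*√3/3 ≈ 6343.8 + 275.97*I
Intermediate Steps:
N = 221/3 (N = -⅓ + 74 = 221/3 ≈ 73.667)
p(G) = 5*G (p(G) = G*5 = 5*G)
L(m, E) = √(5 + m)
v = 6 + I*√3 (v = √(5 - 8) - 1*(-6) = √(-3) + 6 = I*√3 + 6 = 6 + I*√3 ≈ 6.0 + 1.732*I)
(v + N)² = ((6 + I*√3) + 221/3)² = (239/3 + I*√3)²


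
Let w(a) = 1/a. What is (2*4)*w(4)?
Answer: 2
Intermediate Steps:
(2*4)*w(4) = (2*4)/4 = 8*(¼) = 2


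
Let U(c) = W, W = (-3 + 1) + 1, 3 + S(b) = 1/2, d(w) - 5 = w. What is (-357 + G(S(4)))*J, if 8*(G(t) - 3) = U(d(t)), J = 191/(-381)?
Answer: 541103/3048 ≈ 177.53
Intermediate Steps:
d(w) = 5 + w
S(b) = -5/2 (S(b) = -3 + 1/2 = -5/2)
J = -191/381 (J = 191*(-1/381) = -191/381 ≈ -0.50131)
W = -1 (W = -2 + 1 = -1)
U(c) = -1
G(t) = 23/8 (G(t) = 3 + (1/8)*(-1) = 3 - 1/8 = 23/8)
(-357 + G(S(4)))*J = (-357 + 23/8)*(-191/381) = -2833/8*(-191/381) = 541103/3048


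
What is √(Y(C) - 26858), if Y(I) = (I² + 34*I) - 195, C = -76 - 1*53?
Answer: 7*I*√302 ≈ 121.65*I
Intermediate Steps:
C = -129 (C = -76 - 53 = -129)
Y(I) = -195 + I² + 34*I
√(Y(C) - 26858) = √((-195 + (-129)² + 34*(-129)) - 26858) = √((-195 + 16641 - 4386) - 26858) = √(12060 - 26858) = √(-14798) = 7*I*√302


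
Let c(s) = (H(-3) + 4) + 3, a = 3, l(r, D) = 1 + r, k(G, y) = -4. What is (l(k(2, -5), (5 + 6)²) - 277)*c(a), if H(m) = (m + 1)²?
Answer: -3080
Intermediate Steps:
H(m) = (1 + m)²
c(s) = 11 (c(s) = ((1 - 3)² + 4) + 3 = ((-2)² + 4) + 3 = (4 + 4) + 3 = 8 + 3 = 11)
(l(k(2, -5), (5 + 6)²) - 277)*c(a) = ((1 - 4) - 277)*11 = (-3 - 277)*11 = -280*11 = -3080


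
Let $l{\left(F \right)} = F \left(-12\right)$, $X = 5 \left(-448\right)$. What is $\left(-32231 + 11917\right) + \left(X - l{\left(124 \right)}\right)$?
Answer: $-21066$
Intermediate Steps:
$X = -2240$
$l{\left(F \right)} = - 12 F$
$\left(-32231 + 11917\right) + \left(X - l{\left(124 \right)}\right) = \left(-32231 + 11917\right) - \left(2240 - 1488\right) = -20314 - 752 = -21066$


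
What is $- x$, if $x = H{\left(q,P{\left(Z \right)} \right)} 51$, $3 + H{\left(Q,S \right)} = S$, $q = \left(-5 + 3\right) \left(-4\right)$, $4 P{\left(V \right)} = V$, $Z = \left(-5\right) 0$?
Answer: $153$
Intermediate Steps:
$Z = 0$
$P{\left(V \right)} = \frac{V}{4}$
$q = 8$ ($q = \left(-2\right) \left(-4\right) = 8$)
$H{\left(Q,S \right)} = -3 + S$
$x = -153$ ($x = \left(-3 + \frac{1}{4} \cdot 0\right) 51 = \left(-3 + 0\right) 51 = \left(-3\right) 51 = -153$)
$- x = \left(-1\right) \left(-153\right) = 153$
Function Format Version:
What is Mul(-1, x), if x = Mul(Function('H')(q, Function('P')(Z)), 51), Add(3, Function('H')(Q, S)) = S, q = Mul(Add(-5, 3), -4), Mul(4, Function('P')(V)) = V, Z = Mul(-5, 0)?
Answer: 153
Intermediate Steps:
Z = 0
Function('P')(V) = Mul(Rational(1, 4), V)
q = 8 (q = Mul(-2, -4) = 8)
Function('H')(Q, S) = Add(-3, S)
x = -153 (x = Mul(Add(-3, Mul(Rational(1, 4), 0)), 51) = Mul(Add(-3, 0), 51) = Mul(-3, 51) = -153)
Mul(-1, x) = Mul(-1, -153) = 153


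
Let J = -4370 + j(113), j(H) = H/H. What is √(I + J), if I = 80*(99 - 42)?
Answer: √191 ≈ 13.820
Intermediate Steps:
j(H) = 1
I = 4560 (I = 80*57 = 4560)
J = -4369 (J = -4370 + 1 = -4369)
√(I + J) = √(4560 - 4369) = √191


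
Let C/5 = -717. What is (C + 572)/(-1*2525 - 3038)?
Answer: 3013/5563 ≈ 0.54161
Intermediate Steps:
C = -3585 (C = 5*(-717) = -3585)
(C + 572)/(-1*2525 - 3038) = (-3585 + 572)/(-1*2525 - 3038) = -3013/(-2525 - 3038) = -3013/(-5563) = -3013*(-1/5563) = 3013/5563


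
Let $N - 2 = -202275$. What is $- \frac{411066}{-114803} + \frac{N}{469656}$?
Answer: $\frac{169838066077}{53917917768} \approx 3.1499$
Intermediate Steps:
$N = -202273$ ($N = 2 - 202275 = -202273$)
$- \frac{411066}{-114803} + \frac{N}{469656} = - \frac{411066}{-114803} - \frac{202273}{469656} = \left(-411066\right) \left(- \frac{1}{114803}\right) - \frac{202273}{469656} = \frac{411066}{114803} - \frac{202273}{469656} = \frac{169838066077}{53917917768}$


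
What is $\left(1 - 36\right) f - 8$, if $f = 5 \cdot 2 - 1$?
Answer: $-323$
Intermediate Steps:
$f = 9$ ($f = 10 - 1 = 9$)
$\left(1 - 36\right) f - 8 = \left(1 - 36\right) 9 - 8 = \left(-35\right) 9 - 8 = -315 - 8 = -323$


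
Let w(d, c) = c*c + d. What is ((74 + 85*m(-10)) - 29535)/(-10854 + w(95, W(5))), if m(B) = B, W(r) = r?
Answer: 30311/10734 ≈ 2.8238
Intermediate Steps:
w(d, c) = d + c² (w(d, c) = c² + d = d + c²)
((74 + 85*m(-10)) - 29535)/(-10854 + w(95, W(5))) = ((74 + 85*(-10)) - 29535)/(-10854 + (95 + 5²)) = ((74 - 850) - 29535)/(-10854 + (95 + 25)) = (-776 - 29535)/(-10854 + 120) = -30311/(-10734) = -30311*(-1/10734) = 30311/10734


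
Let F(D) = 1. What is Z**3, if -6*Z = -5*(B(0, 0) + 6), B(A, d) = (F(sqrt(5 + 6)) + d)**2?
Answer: 42875/216 ≈ 198.50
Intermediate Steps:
B(A, d) = (1 + d)**2
Z = 35/6 (Z = -(-5)*((1 + 0)**2 + 6)/6 = -(-5)*(1**2 + 6)/6 = -(-5)*(1 + 6)/6 = -(-5)*7/6 = -1/6*(-35) = 35/6 ≈ 5.8333)
Z**3 = (35/6)**3 = 42875/216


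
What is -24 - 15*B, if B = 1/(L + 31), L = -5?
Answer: -639/26 ≈ -24.577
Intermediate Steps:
B = 1/26 (B = 1/(-5 + 31) = 1/26 ≈ 0.038462)
-24 - 15*B = -24 - 15*1/26 = -24 - 15/26 = -639/26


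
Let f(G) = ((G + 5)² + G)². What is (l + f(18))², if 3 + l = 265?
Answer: 89682879841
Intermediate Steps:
l = 262 (l = -3 + 265 = 262)
f(G) = (G + (5 + G)²)² (f(G) = ((5 + G)² + G)² = (G + (5 + G)²)²)
(l + f(18))² = (262 + (18 + (5 + 18)²)²)² = (262 + (18 + 23²)²)² = (262 + (18 + 529)²)² = (262 + 547²)² = (262 + 299209)² = 299471² = 89682879841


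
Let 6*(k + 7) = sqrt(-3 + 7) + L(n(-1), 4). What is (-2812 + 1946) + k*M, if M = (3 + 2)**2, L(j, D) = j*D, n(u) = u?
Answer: -3148/3 ≈ -1049.3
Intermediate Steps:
L(j, D) = D*j
M = 25 (M = 5**2 = 25)
k = -22/3 (k = -7 + (sqrt(-3 + 7) + 4*(-1))/6 = -7 + (sqrt(4) - 4)/6 = -7 + (2 - 4)/6 = -7 + (1/6)*(-2) = -7 - 1/3 = -22/3 ≈ -7.3333)
(-2812 + 1946) + k*M = (-2812 + 1946) - 22/3*25 = -866 - 550/3 = -3148/3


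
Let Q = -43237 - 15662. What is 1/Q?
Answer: -1/58899 ≈ -1.6978e-5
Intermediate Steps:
Q = -58899
1/Q = 1/(-58899) = -1/58899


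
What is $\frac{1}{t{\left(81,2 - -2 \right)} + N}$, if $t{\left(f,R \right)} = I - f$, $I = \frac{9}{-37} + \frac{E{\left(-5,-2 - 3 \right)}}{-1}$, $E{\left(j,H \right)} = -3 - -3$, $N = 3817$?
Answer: $\frac{37}{138223} \approx 0.00026768$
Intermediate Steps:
$E{\left(j,H \right)} = 0$ ($E{\left(j,H \right)} = -3 + 3 = 0$)
$I = - \frac{9}{37}$ ($I = \frac{9}{-37} + \frac{0}{-1} = 9 \left(- \frac{1}{37}\right) + 0 \left(-1\right) = - \frac{9}{37} + 0 = - \frac{9}{37} \approx -0.24324$)
$t{\left(f,R \right)} = - \frac{9}{37} - f$
$\frac{1}{t{\left(81,2 - -2 \right)} + N} = \frac{1}{\left(- \frac{9}{37} - 81\right) + 3817} = \frac{1}{- \frac{3006}{37} + 3817} = \frac{1}{\frac{138223}{37}} = \frac{37}{138223}$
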